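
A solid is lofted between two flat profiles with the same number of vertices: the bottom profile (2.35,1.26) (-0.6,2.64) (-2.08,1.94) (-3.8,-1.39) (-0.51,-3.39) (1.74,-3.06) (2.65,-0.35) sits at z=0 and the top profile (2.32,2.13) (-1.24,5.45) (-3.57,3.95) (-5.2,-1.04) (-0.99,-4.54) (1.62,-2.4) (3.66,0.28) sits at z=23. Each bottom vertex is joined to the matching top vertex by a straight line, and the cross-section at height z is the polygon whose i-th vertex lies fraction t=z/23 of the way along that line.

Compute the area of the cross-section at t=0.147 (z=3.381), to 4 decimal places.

Cross-section at t=0.147: each vertex is (1-t)·p0[i] + t·p1[i].
  v1: (1-0.147)·(2.35,1.26) + 0.147·(2.32,2.13) = (2.3456,1.3879)
  v2: (1-0.147)·(-0.6,2.64) + 0.147·(-1.24,5.45) = (-0.6941,3.0531)
  v3: (1-0.147)·(-2.08,1.94) + 0.147·(-3.57,3.95) = (-2.2990,2.2355)
  v4: (1-0.147)·(-3.8,-1.39) + 0.147·(-5.2,-1.04) = (-4.0058,-1.3385)
  v5: (1-0.147)·(-0.51,-3.39) + 0.147·(-0.99,-4.54) = (-0.5806,-3.5591)
  v6: (1-0.147)·(1.74,-3.06) + 0.147·(1.62,-2.4) = (1.7224,-2.9630)
  v7: (1-0.147)·(2.65,-0.35) + 0.147·(3.66,0.28) = (2.7985,-0.2574)
Shoelace sum Σ(x_i·y_{i+1} − x_{i+1}·y_i):
  i=1: 2.3456·3.0531 − -0.6941·1.3879 = +8.1246 (running +8.1246)
  i=2: -0.6941·2.2355 − -2.2990·3.0531 = +5.4675 (running +13.5921)
  i=3: -2.2990·-1.3385 − -4.0058·2.2355 = +12.0322 (running +25.6243)
  i=4: -4.0058·-3.5591 − -0.5806·-1.3385 = +13.4797 (running +39.1040)
  i=5: -0.5806·-2.9630 − 1.7224·-3.5591 = +7.8502 (running +46.9542)
  i=6: 1.7224·-0.2574 − 2.7985·-2.9630 = +7.8485 (running +54.8027)
  i=7: 2.7985·1.3879 − 2.3456·-0.2574 = +4.4877 (running +59.2904)
Area = |Σ|/2 = |59.2904|/2 = 29.6452

Area at t=0.147: 29.6452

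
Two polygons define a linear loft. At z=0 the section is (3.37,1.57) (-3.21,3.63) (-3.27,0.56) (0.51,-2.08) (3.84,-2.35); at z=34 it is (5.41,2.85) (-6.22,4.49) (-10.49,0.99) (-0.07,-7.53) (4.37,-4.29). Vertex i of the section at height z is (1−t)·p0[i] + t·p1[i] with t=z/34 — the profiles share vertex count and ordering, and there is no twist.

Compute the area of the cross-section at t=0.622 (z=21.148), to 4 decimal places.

Cross-section at t=0.622: each vertex is (1-t)·p0[i] + t·p1[i].
  v1: (1-0.622)·(3.37,1.57) + 0.622·(5.41,2.85) = (4.6389,2.3662)
  v2: (1-0.622)·(-3.21,3.63) + 0.622·(-6.22,4.49) = (-5.0822,4.1649)
  v3: (1-0.622)·(-3.27,0.56) + 0.622·(-10.49,0.99) = (-7.7608,0.8275)
  v4: (1-0.622)·(0.51,-2.08) + 0.622·(-0.07,-7.53) = (0.1492,-5.4699)
  v5: (1-0.622)·(3.84,-2.35) + 0.622·(4.37,-4.29) = (4.1697,-3.5567)
Shoelace sum Σ(x_i·y_{i+1} − x_{i+1}·y_i):
  i=1: 4.6389·4.1649 − -5.0822·2.3662 = +31.3459 (running +31.3459)
  i=2: -5.0822·0.8275 − -7.7608·4.1649 = +28.1179 (running +59.4639)
  i=3: -7.7608·-5.4699 − 0.1492·0.8275 = +42.3275 (running +101.7914)
  i=4: 0.1492·-3.5567 − 4.1697·-5.4699 = +22.2768 (running +124.0682)
  i=5: 4.1697·2.3662 − 4.6389·-3.5567 = +26.3651 (running +150.4333)
Area = |Σ|/2 = |150.4333|/2 = 75.2167

Area at t=0.622: 75.2167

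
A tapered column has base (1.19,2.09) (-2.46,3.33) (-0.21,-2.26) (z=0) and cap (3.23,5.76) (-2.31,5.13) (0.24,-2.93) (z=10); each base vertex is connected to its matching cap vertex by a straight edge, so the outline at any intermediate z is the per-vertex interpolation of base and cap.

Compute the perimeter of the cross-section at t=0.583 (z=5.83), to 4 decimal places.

Cross-section at t=0.583: each vertex is (1-t)·p0[i] + t·p1[i].
  v1: (1-0.583)·(1.19,2.09) + 0.583·(3.23,5.76) = (2.3793,4.2296)
  v2: (1-0.583)·(-2.46,3.33) + 0.583·(-2.31,5.13) = (-2.3726,4.3794)
  v3: (1-0.583)·(-0.21,-2.26) + 0.583·(0.24,-2.93) = (0.0523,-2.6506)
Perimeter = Σ |v_{i+1} − v_i|:
  edge 1→2: √(-4.7519² + 0.1498²) = 4.7542 (running 4.7542)
  edge 2→3: √(2.4249² + -7.0300²) = 7.4365 (running 12.1907)
  edge 3→1: √(2.3270² + 6.8802²) = 7.2631 (running 19.4538)
Perimeter = 19.4538

Perimeter at t=0.583: 19.4538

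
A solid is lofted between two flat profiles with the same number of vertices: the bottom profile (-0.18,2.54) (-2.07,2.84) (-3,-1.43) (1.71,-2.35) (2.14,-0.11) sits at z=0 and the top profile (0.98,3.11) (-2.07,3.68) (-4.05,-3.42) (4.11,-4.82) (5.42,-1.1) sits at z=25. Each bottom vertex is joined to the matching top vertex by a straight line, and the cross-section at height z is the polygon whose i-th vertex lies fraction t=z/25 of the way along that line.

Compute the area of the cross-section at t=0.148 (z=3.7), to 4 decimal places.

Area at t=0.148: 21.9745

Cross-section at t=0.148: each vertex is (1-t)·p0[i] + t·p1[i].
  v1: (1-0.148)·(-0.18,2.54) + 0.148·(0.98,3.11) = (-0.0083,2.6244)
  v2: (1-0.148)·(-2.07,2.84) + 0.148·(-2.07,3.68) = (-2.0700,2.9643)
  v3: (1-0.148)·(-3,-1.43) + 0.148·(-4.05,-3.42) = (-3.1554,-1.7245)
  v4: (1-0.148)·(1.71,-2.35) + 0.148·(4.11,-4.82) = (2.0652,-2.7156)
  v5: (1-0.148)·(2.14,-0.11) + 0.148·(5.42,-1.1) = (2.6254,-0.2565)
Shoelace sum Σ(x_i·y_{i+1} − x_{i+1}·y_i):
  i=1: -0.0083·2.9643 − -2.0700·2.6244 = +5.4078 (running +5.4078)
  i=2: -2.0700·-1.7245 − -3.1554·2.9643 = +12.9234 (running +18.3311)
  i=3: -3.1554·-2.7156 − 2.0652·-1.7245 = +12.1302 (running +30.4613)
  i=4: 2.0652·-0.2565 − 2.6254·-2.7156 = +6.5998 (running +37.0611)
  i=5: 2.6254·2.6244 − -0.0083·-0.2565 = +6.8880 (running +43.9490)
Area = |Σ|/2 = |43.9490|/2 = 21.9745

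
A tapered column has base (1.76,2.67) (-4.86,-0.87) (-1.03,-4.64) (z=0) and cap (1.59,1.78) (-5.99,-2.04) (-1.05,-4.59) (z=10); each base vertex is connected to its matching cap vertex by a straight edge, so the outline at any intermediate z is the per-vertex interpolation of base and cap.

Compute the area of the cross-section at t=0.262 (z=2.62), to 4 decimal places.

Cross-section at t=0.262: each vertex is (1-t)·p0[i] + t·p1[i].
  v1: (1-0.262)·(1.76,2.67) + 0.262·(1.59,1.78) = (1.7155,2.4368)
  v2: (1-0.262)·(-4.86,-0.87) + 0.262·(-5.99,-2.04) = (-5.1561,-1.1765)
  v3: (1-0.262)·(-1.03,-4.64) + 0.262·(-1.05,-4.59) = (-1.0352,-4.6269)
Shoelace sum Σ(x_i·y_{i+1} − x_{i+1}·y_i):
  i=1: 1.7155·-1.1765 − -5.1561·2.4368 = +10.5461 (running +10.5461)
  i=2: -5.1561·-4.6269 − -1.0352·-1.1765 = +22.6386 (running +33.1847)
  i=3: -1.0352·2.4368 − 1.7155·-4.6269 = +5.4146 (running +38.5992)
Area = |Σ|/2 = |38.5992|/2 = 19.2996

Area at t=0.262: 19.2996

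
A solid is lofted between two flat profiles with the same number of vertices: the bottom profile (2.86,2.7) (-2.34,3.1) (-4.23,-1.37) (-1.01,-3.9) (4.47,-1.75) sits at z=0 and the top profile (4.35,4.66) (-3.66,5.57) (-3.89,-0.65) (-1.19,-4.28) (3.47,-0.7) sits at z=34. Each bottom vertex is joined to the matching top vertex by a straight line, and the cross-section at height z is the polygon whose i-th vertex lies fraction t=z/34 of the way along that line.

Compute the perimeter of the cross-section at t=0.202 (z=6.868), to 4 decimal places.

Cross-section at t=0.202: each vertex is (1-t)·p0[i] + t·p1[i].
  v1: (1-0.202)·(2.86,2.7) + 0.202·(4.35,4.66) = (3.1610,3.0959)
  v2: (1-0.202)·(-2.34,3.1) + 0.202·(-3.66,5.57) = (-2.6066,3.5989)
  v3: (1-0.202)·(-4.23,-1.37) + 0.202·(-3.89,-0.65) = (-4.1613,-1.2246)
  v4: (1-0.202)·(-1.01,-3.9) + 0.202·(-1.19,-4.28) = (-1.0464,-3.9768)
  v5: (1-0.202)·(4.47,-1.75) + 0.202·(3.47,-0.7) = (4.2680,-1.5379)
Perimeter = Σ |v_{i+1} − v_i|:
  edge 1→2: √(-5.7676² + 0.5030²) = 5.7895 (running 5.7895)
  edge 2→3: √(-1.5547² + -4.8235²) = 5.0679 (running 10.8574)
  edge 3→4: √(3.1150² + -2.7522²) = 4.1566 (running 15.0140)
  edge 4→5: √(5.3144² + 2.4389²) = 5.8473 (running 20.8613)
  edge 5→1: √(-1.1070² + 4.6338²) = 4.7642 (running 25.6255)
Perimeter = 25.6255

Perimeter at t=0.202: 25.6255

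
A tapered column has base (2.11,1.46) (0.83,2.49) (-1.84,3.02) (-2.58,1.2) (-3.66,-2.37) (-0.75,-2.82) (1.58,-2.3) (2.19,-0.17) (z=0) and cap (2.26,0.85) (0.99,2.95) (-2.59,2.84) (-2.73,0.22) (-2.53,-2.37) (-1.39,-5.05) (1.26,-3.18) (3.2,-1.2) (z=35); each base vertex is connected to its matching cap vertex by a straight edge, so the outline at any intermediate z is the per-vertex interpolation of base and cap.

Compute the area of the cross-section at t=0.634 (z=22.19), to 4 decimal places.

Cross-section at t=0.634: each vertex is (1-t)·p0[i] + t·p1[i].
  v1: (1-0.634)·(2.11,1.46) + 0.634·(2.26,0.85) = (2.2051,1.0733)
  v2: (1-0.634)·(0.83,2.49) + 0.634·(0.99,2.95) = (0.9314,2.7816)
  v3: (1-0.634)·(-1.84,3.02) + 0.634·(-2.59,2.84) = (-2.3155,2.9059)
  v4: (1-0.634)·(-2.58,1.2) + 0.634·(-2.73,0.22) = (-2.6751,0.5787)
  v5: (1-0.634)·(-3.66,-2.37) + 0.634·(-2.53,-2.37) = (-2.9436,-2.3700)
  v6: (1-0.634)·(-0.75,-2.82) + 0.634·(-1.39,-5.05) = (-1.1558,-4.2338)
  v7: (1-0.634)·(1.58,-2.3) + 0.634·(1.26,-3.18) = (1.3771,-2.8579)
  v8: (1-0.634)·(2.19,-0.17) + 0.634·(3.2,-1.2) = (2.8303,-0.8230)
Shoelace sum Σ(x_i·y_{i+1} − x_{i+1}·y_i):
  i=1: 2.2051·2.7816 − 0.9314·1.0733 = +5.1341 (running +5.1341)
  i=2: 0.9314·2.9059 − -2.3155·2.7816 = +9.1475 (running +14.2817)
  i=3: -2.3155·0.5787 − -2.6751·2.9059 = +6.4336 (running +20.7152)
  i=4: -2.6751·-2.3700 − -2.9436·0.5787 = +8.0434 (running +28.7586)
  i=5: -2.9436·-4.2338 − -1.1558·-2.3700 = +9.7234 (running +38.4821)
  i=6: -1.1558·-2.8579 − 1.3771·-4.2338 = +9.1335 (running +47.6156)
  i=7: 1.3771·-0.8230 − 2.8303·-2.8579 = +6.9555 (running +54.5711)
  i=8: 2.8303·1.0733 − 2.2051·-0.8230 = +4.8525 (running +59.4236)
Area = |Σ|/2 = |59.4236|/2 = 29.7118

Area at t=0.634: 29.7118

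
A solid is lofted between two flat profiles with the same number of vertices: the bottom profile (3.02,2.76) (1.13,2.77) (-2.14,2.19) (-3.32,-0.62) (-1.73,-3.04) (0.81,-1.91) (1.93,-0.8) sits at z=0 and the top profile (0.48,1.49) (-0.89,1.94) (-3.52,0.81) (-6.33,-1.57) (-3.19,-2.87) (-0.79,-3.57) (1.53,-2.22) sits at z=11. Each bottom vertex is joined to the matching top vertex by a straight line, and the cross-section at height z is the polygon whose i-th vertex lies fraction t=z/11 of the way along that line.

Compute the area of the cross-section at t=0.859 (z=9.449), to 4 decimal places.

Area at t=0.859: 25.7872

Cross-section at t=0.859: each vertex is (1-t)·p0[i] + t·p1[i].
  v1: (1-0.859)·(3.02,2.76) + 0.859·(0.48,1.49) = (0.8381,1.6691)
  v2: (1-0.859)·(1.13,2.77) + 0.859·(-0.89,1.94) = (-0.6052,2.0570)
  v3: (1-0.859)·(-2.14,2.19) + 0.859·(-3.52,0.81) = (-3.3254,1.0046)
  v4: (1-0.859)·(-3.32,-0.62) + 0.859·(-6.33,-1.57) = (-5.9056,-1.4361)
  v5: (1-0.859)·(-1.73,-3.04) + 0.859·(-3.19,-2.87) = (-2.9841,-2.8940)
  v6: (1-0.859)·(0.81,-1.91) + 0.859·(-0.79,-3.57) = (-0.5644,-3.3359)
  v7: (1-0.859)·(1.93,-0.8) + 0.859·(1.53,-2.22) = (1.5864,-2.0198)
Shoelace sum Σ(x_i·y_{i+1} − x_{i+1}·y_i):
  i=1: 0.8381·2.0570 − -0.6052·1.6691 = +2.7342 (running +2.7342)
  i=2: -0.6052·1.0046 − -3.3254·2.0570 = +6.2325 (running +8.9667)
  i=3: -3.3254·-1.4361 − -5.9056·1.0046 = +10.7081 (running +19.6748)
  i=4: -5.9056·-2.8940 − -2.9841·-1.4361 = +12.8052 (running +32.4800)
  i=5: -2.9841·-3.3359 − -0.5644·-2.8940 = +8.3216 (running +40.8016)
  i=6: -0.5644·-2.0198 − 1.5864·-3.3359 = +6.4321 (running +47.2337)
  i=7: 1.5864·1.6691 − 0.8381·-2.0198 = +4.3407 (running +51.5744)
Area = |Σ|/2 = |51.5744|/2 = 25.7872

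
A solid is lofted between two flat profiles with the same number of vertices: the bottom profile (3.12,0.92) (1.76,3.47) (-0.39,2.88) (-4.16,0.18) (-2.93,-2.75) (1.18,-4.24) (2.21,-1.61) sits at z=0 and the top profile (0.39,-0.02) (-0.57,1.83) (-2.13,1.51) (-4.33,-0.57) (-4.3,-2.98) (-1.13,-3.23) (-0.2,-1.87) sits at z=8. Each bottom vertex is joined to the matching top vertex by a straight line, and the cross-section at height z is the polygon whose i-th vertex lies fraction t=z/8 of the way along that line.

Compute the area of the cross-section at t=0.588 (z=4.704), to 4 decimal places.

Cross-section at t=0.588: each vertex is (1-t)·p0[i] + t·p1[i].
  v1: (1-0.588)·(3.12,0.92) + 0.588·(0.39,-0.02) = (1.5148,0.3673)
  v2: (1-0.588)·(1.76,3.47) + 0.588·(-0.57,1.83) = (0.3900,2.5057)
  v3: (1-0.588)·(-0.39,2.88) + 0.588·(-2.13,1.51) = (-1.4131,2.0744)
  v4: (1-0.588)·(-4.16,0.18) + 0.588·(-4.33,-0.57) = (-4.2600,-0.2610)
  v5: (1-0.588)·(-2.93,-2.75) + 0.588·(-4.3,-2.98) = (-3.7356,-2.8852)
  v6: (1-0.588)·(1.18,-4.24) + 0.588·(-1.13,-3.23) = (-0.1783,-3.6461)
  v7: (1-0.588)·(2.21,-1.61) + 0.588·(-0.2,-1.87) = (0.7929,-1.7629)
Shoelace sum Σ(x_i·y_{i+1} − x_{i+1}·y_i):
  i=1: 1.5148·2.5057 − 0.3900·0.3673 = +3.6523 (running +3.6523)
  i=2: 0.3900·2.0744 − -1.4131·2.5057 = +4.3498 (running +8.0021)
  i=3: -1.4131·-0.2610 − -4.2600·2.0744 = +9.2059 (running +17.2079)
  i=4: -4.2600·-2.8852 − -3.7356·-0.2610 = +11.3160 (running +28.5239)
  i=5: -3.7356·-3.6461 − -0.1783·-2.8852 = +13.1059 (running +41.6299)
  i=6: -0.1783·-1.7629 − 0.7929·-3.6461 = +3.2054 (running +44.8352)
  i=7: 0.7929·0.3673 − 1.5148·-1.7629 = +2.9616 (running +47.7968)
Area = |Σ|/2 = |47.7968|/2 = 23.8984

Area at t=0.588: 23.8984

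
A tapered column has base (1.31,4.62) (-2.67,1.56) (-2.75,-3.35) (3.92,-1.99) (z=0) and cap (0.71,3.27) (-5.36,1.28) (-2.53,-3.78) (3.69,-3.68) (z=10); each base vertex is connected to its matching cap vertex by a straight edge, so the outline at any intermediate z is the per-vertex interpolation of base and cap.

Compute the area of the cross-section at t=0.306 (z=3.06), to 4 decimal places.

Area at t=0.306: 35.8102

Cross-section at t=0.306: each vertex is (1-t)·p0[i] + t·p1[i].
  v1: (1-0.306)·(1.31,4.62) + 0.306·(0.71,3.27) = (1.1264,4.2069)
  v2: (1-0.306)·(-2.67,1.56) + 0.306·(-5.36,1.28) = (-3.4931,1.4743)
  v3: (1-0.306)·(-2.75,-3.35) + 0.306·(-2.53,-3.78) = (-2.6827,-3.4816)
  v4: (1-0.306)·(3.92,-1.99) + 0.306·(3.69,-3.68) = (3.8496,-2.5071)
Shoelace sum Σ(x_i·y_{i+1} − x_{i+1}·y_i):
  i=1: 1.1264·1.4743 − -3.4931·4.2069 = +16.3560 (running +16.3560)
  i=2: -3.4931·-3.4816 − -2.6827·1.4743 = +16.1168 (running +32.4727)
  i=3: -2.6827·-2.5071 − 3.8496·-3.4816 = +20.1286 (running +52.6014)
  i=4: 3.8496·4.2069 − 1.1264·-2.5071 = +19.0190 (running +71.6204)
Area = |Σ|/2 = |71.6204|/2 = 35.8102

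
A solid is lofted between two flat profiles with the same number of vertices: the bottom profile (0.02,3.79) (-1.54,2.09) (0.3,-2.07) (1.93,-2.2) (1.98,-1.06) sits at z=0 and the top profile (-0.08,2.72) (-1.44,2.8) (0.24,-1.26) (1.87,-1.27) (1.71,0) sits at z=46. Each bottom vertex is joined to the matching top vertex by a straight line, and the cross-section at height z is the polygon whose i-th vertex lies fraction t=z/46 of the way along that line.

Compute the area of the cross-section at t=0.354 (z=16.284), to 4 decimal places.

Area at t=0.354: 9.3226

Cross-section at t=0.354: each vertex is (1-t)·p0[i] + t·p1[i].
  v1: (1-0.354)·(0.02,3.79) + 0.354·(-0.08,2.72) = (-0.0154,3.4112)
  v2: (1-0.354)·(-1.54,2.09) + 0.354·(-1.44,2.8) = (-1.5046,2.3413)
  v3: (1-0.354)·(0.3,-2.07) + 0.354·(0.24,-1.26) = (0.2788,-1.7833)
  v4: (1-0.354)·(1.93,-2.2) + 0.354·(1.87,-1.27) = (1.9088,-1.8708)
  v5: (1-0.354)·(1.98,-1.06) + 0.354·(1.71,0) = (1.8844,-0.6848)
Shoelace sum Σ(x_i·y_{i+1} − x_{i+1}·y_i):
  i=1: -0.0154·2.3413 − -1.5046·3.4112 = +5.0965 (running +5.0965)
  i=2: -1.5046·-1.7833 − 0.2788·2.3413 = +2.0304 (running +7.1269)
  i=3: 0.2788·-1.8708 − 1.9088·-1.7833 = +2.8823 (running +10.0092)
  i=4: 1.9088·-0.6848 − 1.8844·-1.8708 = +2.2183 (running +12.2275)
  i=5: 1.8844·3.4112 − -0.0154·-0.6848 = +6.4176 (running +18.6451)
Area = |Σ|/2 = |18.6451|/2 = 9.3226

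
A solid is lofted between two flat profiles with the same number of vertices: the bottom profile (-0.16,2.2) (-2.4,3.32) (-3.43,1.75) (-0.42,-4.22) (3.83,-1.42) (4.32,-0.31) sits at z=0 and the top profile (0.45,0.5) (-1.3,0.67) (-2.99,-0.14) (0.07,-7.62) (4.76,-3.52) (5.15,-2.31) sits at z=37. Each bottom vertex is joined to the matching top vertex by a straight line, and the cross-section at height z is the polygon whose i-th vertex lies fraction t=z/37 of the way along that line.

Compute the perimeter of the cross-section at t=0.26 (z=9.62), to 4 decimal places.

Cross-section at t=0.26: each vertex is (1-t)·p0[i] + t·p1[i].
  v1: (1-0.26)·(-0.16,2.2) + 0.26·(0.45,0.5) = (-0.0014,1.7580)
  v2: (1-0.26)·(-2.4,3.32) + 0.26·(-1.3,0.67) = (-2.1140,2.6310)
  v3: (1-0.26)·(-3.43,1.75) + 0.26·(-2.99,-0.14) = (-3.3156,1.2586)
  v4: (1-0.26)·(-0.42,-4.22) + 0.26·(0.07,-7.62) = (-0.2926,-5.1040)
  v5: (1-0.26)·(3.83,-1.42) + 0.26·(4.76,-3.52) = (4.0718,-1.9660)
  v6: (1-0.26)·(4.32,-0.31) + 0.26·(5.15,-2.31) = (4.5358,-0.8300)
Perimeter = Σ |v_{i+1} − v_i|:
  edge 1→2: √(-2.1126² + 0.8730²) = 2.2859 (running 2.2859)
  edge 2→3: √(-1.2016² + -1.3724²) = 1.8241 (running 4.1100)
  edge 3→4: √(3.0230² + -6.3626²) = 7.0442 (running 11.1542)
  edge 4→5: √(4.3644² + 3.1380²) = 5.3754 (running 16.5296)
  edge 5→6: √(0.4640² + 1.1360²) = 1.2271 (running 17.7567)
  edge 6→1: √(-4.5372² + 2.5880²) = 5.2234 (running 22.9801)
Perimeter = 22.9801

Perimeter at t=0.26: 22.9801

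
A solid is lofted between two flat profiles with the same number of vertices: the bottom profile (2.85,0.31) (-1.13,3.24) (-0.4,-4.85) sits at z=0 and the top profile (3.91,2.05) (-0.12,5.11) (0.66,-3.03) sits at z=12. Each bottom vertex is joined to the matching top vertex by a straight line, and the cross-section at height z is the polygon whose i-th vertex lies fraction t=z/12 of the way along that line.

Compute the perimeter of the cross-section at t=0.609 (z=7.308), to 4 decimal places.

Cross-section at t=0.609: each vertex is (1-t)·p0[i] + t·p1[i].
  v1: (1-0.609)·(2.85,0.31) + 0.609·(3.91,2.05) = (3.4955,1.3697)
  v2: (1-0.609)·(-1.13,3.24) + 0.609·(-0.12,5.11) = (-0.5149,4.3788)
  v3: (1-0.609)·(-0.4,-4.85) + 0.609·(0.66,-3.03) = (0.2455,-3.7416)
Perimeter = Σ |v_{i+1} − v_i|:
  edge 1→2: √(-4.0105² + 3.0092²) = 5.0139 (running 5.0139)
  edge 2→3: √(0.7604² + -8.1204²) = 8.1560 (running 13.1698)
  edge 3→1: √(3.2500² + 5.1113²) = 6.0570 (running 19.2269)
Perimeter = 19.2269

Perimeter at t=0.609: 19.2269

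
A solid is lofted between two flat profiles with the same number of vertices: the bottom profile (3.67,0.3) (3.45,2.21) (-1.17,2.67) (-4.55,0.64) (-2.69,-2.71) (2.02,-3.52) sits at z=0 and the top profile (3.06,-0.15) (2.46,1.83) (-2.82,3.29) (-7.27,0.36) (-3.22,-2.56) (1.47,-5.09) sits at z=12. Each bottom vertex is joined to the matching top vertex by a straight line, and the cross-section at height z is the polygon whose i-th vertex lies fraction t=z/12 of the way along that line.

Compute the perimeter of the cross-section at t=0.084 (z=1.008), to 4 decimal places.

Perimeter at t=0.084: 23.6414

Cross-section at t=0.084: each vertex is (1-t)·p0[i] + t·p1[i].
  v1: (1-0.084)·(3.67,0.3) + 0.084·(3.06,-0.15) = (3.6188,0.2622)
  v2: (1-0.084)·(3.45,2.21) + 0.084·(2.46,1.83) = (3.3668,2.1781)
  v3: (1-0.084)·(-1.17,2.67) + 0.084·(-2.82,3.29) = (-1.3086,2.7221)
  v4: (1-0.084)·(-4.55,0.64) + 0.084·(-7.27,0.36) = (-4.7785,0.6165)
  v5: (1-0.084)·(-2.69,-2.71) + 0.084·(-3.22,-2.56) = (-2.7345,-2.6974)
  v6: (1-0.084)·(2.02,-3.52) + 0.084·(1.47,-5.09) = (1.9738,-3.6519)
Perimeter = Σ |v_{i+1} − v_i|:
  edge 1→2: √(-0.2519² + 1.9159²) = 1.9324 (running 1.9324)
  edge 2→3: √(-4.6754² + 0.5440²) = 4.7070 (running 6.6394)
  edge 3→4: √(-3.4699² + -2.1056²) = 4.0588 (running 10.6981)
  edge 4→5: √(2.0440² + -3.3139²) = 3.8935 (running 14.5917)
  edge 5→6: √(4.7083² + -0.9545²) = 4.8041 (running 19.3957)
  edge 6→1: √(1.6450² + 3.9141²) = 4.2457 (running 23.6414)
Perimeter = 23.6414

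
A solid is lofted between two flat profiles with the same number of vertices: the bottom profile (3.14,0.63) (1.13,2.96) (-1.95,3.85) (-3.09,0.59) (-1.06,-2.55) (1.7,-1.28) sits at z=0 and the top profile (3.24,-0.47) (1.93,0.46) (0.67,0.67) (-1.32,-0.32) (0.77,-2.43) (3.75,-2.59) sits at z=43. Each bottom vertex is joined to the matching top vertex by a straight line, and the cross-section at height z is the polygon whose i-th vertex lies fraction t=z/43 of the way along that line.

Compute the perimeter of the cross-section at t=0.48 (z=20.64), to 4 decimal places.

Perimeter at t=0.48: 15.6490

Cross-section at t=0.48: each vertex is (1-t)·p0[i] + t·p1[i].
  v1: (1-0.48)·(3.14,0.63) + 0.48·(3.24,-0.47) = (3.1880,0.1020)
  v2: (1-0.48)·(1.13,2.96) + 0.48·(1.93,0.46) = (1.5140,1.7600)
  v3: (1-0.48)·(-1.95,3.85) + 0.48·(0.67,0.67) = (-0.6924,2.3236)
  v4: (1-0.48)·(-3.09,0.59) + 0.48·(-1.32,-0.32) = (-2.2404,0.1532)
  v5: (1-0.48)·(-1.06,-2.55) + 0.48·(0.77,-2.43) = (-0.1816,-2.4924)
  v6: (1-0.48)·(1.7,-1.28) + 0.48·(3.75,-2.59) = (2.6840,-1.9088)
Perimeter = Σ |v_{i+1} − v_i|:
  edge 1→2: √(-1.6740² + 1.6580²) = 2.3561 (running 2.3561)
  edge 2→3: √(-2.2064² + 0.5636²) = 2.2772 (running 4.6334)
  edge 3→4: √(-1.5480² + -2.1704²) = 2.6659 (running 7.2992)
  edge 4→5: √(2.0588² + -2.6456²) = 3.3523 (running 10.6515)
  edge 5→6: √(2.8656² + 0.5836²) = 2.9244 (running 13.5760)
  edge 6→1: √(0.5040² + 2.0108²) = 2.0730 (running 15.6490)
Perimeter = 15.6490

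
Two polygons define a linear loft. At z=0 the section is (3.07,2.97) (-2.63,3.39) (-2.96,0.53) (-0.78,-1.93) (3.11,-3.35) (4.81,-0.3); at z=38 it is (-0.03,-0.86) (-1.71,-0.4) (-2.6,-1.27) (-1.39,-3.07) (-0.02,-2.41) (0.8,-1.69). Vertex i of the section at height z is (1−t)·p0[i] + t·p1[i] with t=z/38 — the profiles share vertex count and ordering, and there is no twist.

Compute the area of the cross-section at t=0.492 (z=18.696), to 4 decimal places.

Cross-section at t=0.492: each vertex is (1-t)·p0[i] + t·p1[i].
  v1: (1-0.492)·(3.07,2.97) + 0.492·(-0.03,-0.86) = (1.5448,1.0856)
  v2: (1-0.492)·(-2.63,3.39) + 0.492·(-1.71,-0.4) = (-2.1774,1.5253)
  v3: (1-0.492)·(-2.96,0.53) + 0.492·(-2.6,-1.27) = (-2.7829,-0.3556)
  v4: (1-0.492)·(-0.78,-1.93) + 0.492·(-1.39,-3.07) = (-1.0801,-2.4909)
  v5: (1-0.492)·(3.11,-3.35) + 0.492·(-0.02,-2.41) = (1.5700,-2.8875)
  v6: (1-0.492)·(4.81,-0.3) + 0.492·(0.8,-1.69) = (2.8371,-0.9839)
Shoelace sum Σ(x_i·y_{i+1} − x_{i+1}·y_i):
  i=1: 1.5448·1.5253 − -2.1774·1.0856 = +4.7201 (running +4.7201)
  i=2: -2.1774·-0.3556 − -2.7829·1.5253 = +5.0191 (running +9.7392)
  i=3: -2.7829·-2.4909 − -1.0801·-0.3556 = +6.5477 (running +16.2869)
  i=4: -1.0801·-2.8875 − 1.5700·-2.4909 = +7.0296 (running +23.3166)
  i=5: 1.5700·-0.9839 − 2.8371·-2.8875 = +6.6474 (running +29.9640)
  i=6: 2.8371·1.0856 − 1.5448·-0.9839 = +4.5999 (running +34.5639)
Area = |Σ|/2 = |34.5639|/2 = 17.2820

Area at t=0.492: 17.2820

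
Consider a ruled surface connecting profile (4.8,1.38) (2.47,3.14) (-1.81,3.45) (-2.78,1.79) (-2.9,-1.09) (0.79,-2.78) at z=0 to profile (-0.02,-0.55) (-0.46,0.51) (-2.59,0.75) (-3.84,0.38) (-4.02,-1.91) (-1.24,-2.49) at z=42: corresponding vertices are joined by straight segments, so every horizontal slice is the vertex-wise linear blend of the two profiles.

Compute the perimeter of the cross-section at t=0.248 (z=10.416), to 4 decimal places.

Cross-section at t=0.248: each vertex is (1-t)·p0[i] + t·p1[i].
  v1: (1-0.248)·(4.8,1.38) + 0.248·(-0.02,-0.55) = (3.6046,0.9014)
  v2: (1-0.248)·(2.47,3.14) + 0.248·(-0.46,0.51) = (1.7434,2.4878)
  v3: (1-0.248)·(-1.81,3.45) + 0.248·(-2.59,0.75) = (-2.0034,2.7804)
  v4: (1-0.248)·(-2.78,1.79) + 0.248·(-3.84,0.38) = (-3.0429,1.4403)
  v5: (1-0.248)·(-2.9,-1.09) + 0.248·(-4.02,-1.91) = (-3.1778,-1.2934)
  v6: (1-0.248)·(0.79,-2.78) + 0.248·(-1.24,-2.49) = (0.2866,-2.7081)
Perimeter = Σ |v_{i+1} − v_i|:
  edge 1→2: √(-1.8613² + 1.5864²) = 2.4456 (running 2.4456)
  edge 2→3: √(-3.7468² + 0.2926²) = 3.7582 (running 6.2038)
  edge 3→4: √(-1.0394² + -1.3401²) = 1.6960 (running 7.8998)
  edge 4→5: √(-0.1349² + -2.7337²) = 2.7370 (running 10.6368)
  edge 5→6: √(3.4643² + -1.4147²) = 3.7421 (running 14.3788)
  edge 6→1: √(3.3181² + 3.6094²) = 4.9028 (running 19.2817)
Perimeter = 19.2817

Perimeter at t=0.248: 19.2817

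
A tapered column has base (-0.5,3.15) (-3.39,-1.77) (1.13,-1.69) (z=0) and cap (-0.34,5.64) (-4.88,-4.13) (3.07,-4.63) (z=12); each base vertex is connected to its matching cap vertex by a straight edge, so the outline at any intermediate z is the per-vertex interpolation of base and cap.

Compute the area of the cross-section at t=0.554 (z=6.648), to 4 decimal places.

Area at t=0.554: 24.8780

Cross-section at t=0.554: each vertex is (1-t)·p0[i] + t·p1[i].
  v1: (1-0.554)·(-0.5,3.15) + 0.554·(-0.34,5.64) = (-0.4114,4.5295)
  v2: (1-0.554)·(-3.39,-1.77) + 0.554·(-4.88,-4.13) = (-4.2155,-3.0774)
  v3: (1-0.554)·(1.13,-1.69) + 0.554·(3.07,-4.63) = (2.2048,-3.3188)
Shoelace sum Σ(x_i·y_{i+1} − x_{i+1}·y_i):
  i=1: -0.4114·-3.0774 − -4.2155·4.5295 = +20.3597 (running +20.3597)
  i=2: -4.2155·-3.3188 − 2.2048·-3.0774 = +20.7751 (running +41.1348)
  i=3: 2.2048·4.5295 − -0.4114·-3.3188 = +8.6212 (running +49.7560)
Area = |Σ|/2 = |49.7560|/2 = 24.8780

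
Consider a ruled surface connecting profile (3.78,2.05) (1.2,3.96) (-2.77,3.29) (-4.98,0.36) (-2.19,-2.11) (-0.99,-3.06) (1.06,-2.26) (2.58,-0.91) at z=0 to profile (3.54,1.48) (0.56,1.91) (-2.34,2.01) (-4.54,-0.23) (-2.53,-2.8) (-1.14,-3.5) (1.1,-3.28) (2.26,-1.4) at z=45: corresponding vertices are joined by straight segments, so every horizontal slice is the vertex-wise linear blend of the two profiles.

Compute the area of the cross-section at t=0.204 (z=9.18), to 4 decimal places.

Area at t=0.204: 37.0323

Cross-section at t=0.204: each vertex is (1-t)·p0[i] + t·p1[i].
  v1: (1-0.204)·(3.78,2.05) + 0.204·(3.54,1.48) = (3.7310,1.9337)
  v2: (1-0.204)·(1.2,3.96) + 0.204·(0.56,1.91) = (1.0694,3.5418)
  v3: (1-0.204)·(-2.77,3.29) + 0.204·(-2.34,2.01) = (-2.6823,3.0289)
  v4: (1-0.204)·(-4.98,0.36) + 0.204·(-4.54,-0.23) = (-4.8902,0.2396)
  v5: (1-0.204)·(-2.19,-2.11) + 0.204·(-2.53,-2.8) = (-2.2594,-2.2508)
  v6: (1-0.204)·(-0.99,-3.06) + 0.204·(-1.14,-3.5) = (-1.0206,-3.1498)
  v7: (1-0.204)·(1.06,-2.26) + 0.204·(1.1,-3.28) = (1.0682,-2.4681)
  v8: (1-0.204)·(2.58,-0.91) + 0.204·(2.26,-1.4) = (2.5147,-1.0100)
Shoelace sum Σ(x_i·y_{i+1} − x_{i+1}·y_i):
  i=1: 3.7310·3.5418 − 1.0694·1.9337 = +11.1466 (running +11.1466)
  i=2: 1.0694·3.0289 − -2.6823·3.5418 = +12.7393 (running +23.8859)
  i=3: -2.6823·0.2396 − -4.8902·3.0289 = +14.1692 (running +38.0551)
  i=4: -4.8902·-2.2508 − -2.2594·0.2396 = +11.5482 (running +49.6033)
  i=5: -2.2594·-3.1498 − -1.0206·-2.2508 = +4.8193 (running +54.4226)
  i=6: -1.0206·-2.4681 − 1.0682·-3.1498 = +5.8834 (running +60.3059)
  i=7: 1.0682·-1.0100 − 2.5147·-2.4681 = +5.1277 (running +65.4337)
  i=8: 2.5147·1.9337 − 3.7310·-1.0100 = +8.6310 (running +74.0646)
Area = |Σ|/2 = |74.0646|/2 = 37.0323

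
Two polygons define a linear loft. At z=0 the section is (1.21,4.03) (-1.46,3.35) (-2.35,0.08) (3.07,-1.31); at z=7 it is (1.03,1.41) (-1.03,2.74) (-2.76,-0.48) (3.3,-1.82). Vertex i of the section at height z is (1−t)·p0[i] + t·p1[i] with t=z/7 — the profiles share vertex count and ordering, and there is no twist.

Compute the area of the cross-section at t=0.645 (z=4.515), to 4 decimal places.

Area at t=0.645: 14.2890

Cross-section at t=0.645: each vertex is (1-t)·p0[i] + t·p1[i].
  v1: (1-0.645)·(1.21,4.03) + 0.645·(1.03,1.41) = (1.0939,2.3401)
  v2: (1-0.645)·(-1.46,3.35) + 0.645·(-1.03,2.74) = (-1.1826,2.9566)
  v3: (1-0.645)·(-2.35,0.08) + 0.645·(-2.76,-0.48) = (-2.6144,-0.2812)
  v4: (1-0.645)·(3.07,-1.31) + 0.645·(3.3,-1.82) = (3.2184,-1.6390)
Shoelace sum Σ(x_i·y_{i+1} − x_{i+1}·y_i):
  i=1: 1.0939·2.9566 − -1.1826·2.3401 = +6.0017 (running +6.0017)
  i=2: -1.1826·-0.2812 − -2.6144·2.9566 = +8.0623 (running +14.0640)
  i=3: -2.6144·-1.6390 − 3.2184·-0.2812 = +5.1900 (running +19.2540)
  i=4: 3.2184·2.3401 − 1.0939·-1.6390 = +9.3241 (running +28.5781)
Area = |Σ|/2 = |28.5781|/2 = 14.2890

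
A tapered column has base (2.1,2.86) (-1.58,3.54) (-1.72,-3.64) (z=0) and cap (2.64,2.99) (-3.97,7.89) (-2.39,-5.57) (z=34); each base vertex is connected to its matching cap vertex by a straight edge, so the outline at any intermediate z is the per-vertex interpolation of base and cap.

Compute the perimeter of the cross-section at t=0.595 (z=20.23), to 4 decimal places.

Cross-section at t=0.595: each vertex is (1-t)·p0[i] + t·p1[i].
  v1: (1-0.595)·(2.1,2.86) + 0.595·(2.64,2.99) = (2.4213,2.9374)
  v2: (1-0.595)·(-1.58,3.54) + 0.595·(-3.97,7.89) = (-3.0021,6.1282)
  v3: (1-0.595)·(-1.72,-3.64) + 0.595·(-2.39,-5.57) = (-2.1187,-4.7884)
Perimeter = Σ |v_{i+1} − v_i|:
  edge 1→2: √(-5.4234² + 3.1909²) = 6.2924 (running 6.2924)
  edge 2→3: √(0.8834² + -10.9166²) = 10.9523 (running 17.2447)
  edge 3→1: √(4.5400² + 7.7257²) = 8.9609 (running 26.2056)
Perimeter = 26.2056

Perimeter at t=0.595: 26.2056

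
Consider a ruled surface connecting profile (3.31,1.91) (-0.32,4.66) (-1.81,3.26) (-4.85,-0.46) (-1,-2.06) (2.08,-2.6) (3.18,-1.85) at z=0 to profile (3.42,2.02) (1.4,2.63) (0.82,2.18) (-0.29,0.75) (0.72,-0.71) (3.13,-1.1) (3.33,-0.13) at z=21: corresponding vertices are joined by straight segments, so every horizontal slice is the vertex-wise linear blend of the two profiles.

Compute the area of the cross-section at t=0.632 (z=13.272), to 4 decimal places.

Area at t=0.632: 17.6458

Cross-section at t=0.632: each vertex is (1-t)·p0[i] + t·p1[i].
  v1: (1-0.632)·(3.31,1.91) + 0.632·(3.42,2.02) = (3.3795,1.9795)
  v2: (1-0.632)·(-0.32,4.66) + 0.632·(1.4,2.63) = (0.7670,3.3770)
  v3: (1-0.632)·(-1.81,3.26) + 0.632·(0.82,2.18) = (-0.1478,2.5774)
  v4: (1-0.632)·(-4.85,-0.46) + 0.632·(-0.29,0.75) = (-1.9681,0.3047)
  v5: (1-0.632)·(-1,-2.06) + 0.632·(0.72,-0.71) = (0.0870,-1.2068)
  v6: (1-0.632)·(2.08,-2.6) + 0.632·(3.13,-1.1) = (2.7436,-1.6520)
  v7: (1-0.632)·(3.18,-1.85) + 0.632·(3.33,-0.13) = (3.2748,-0.7630)
Shoelace sum Σ(x_i·y_{i+1} − x_{i+1}·y_i):
  i=1: 3.3795·3.3770 − 0.7670·1.9795 = +9.8944 (running +9.8944)
  i=2: 0.7670·2.5774 − -0.1478·3.3770 = +2.4763 (running +12.3707)
  i=3: -0.1478·0.3047 − -1.9681·2.5774 = +5.0276 (running +17.3982)
  i=4: -1.9681·-1.2068 − 0.0870·0.3047 = +2.3486 (running +19.7468)
  i=5: 0.0870·-1.6520 − 2.7436·-1.2068 = +3.1672 (running +22.9140)
  i=6: 2.7436·-0.7630 − 3.2748·-1.6520 = +3.3167 (running +26.2307)
  i=7: 3.2748·1.9795 − 3.3795·-0.7630 = +9.0610 (running +35.2916)
Area = |Σ|/2 = |35.2916|/2 = 17.6458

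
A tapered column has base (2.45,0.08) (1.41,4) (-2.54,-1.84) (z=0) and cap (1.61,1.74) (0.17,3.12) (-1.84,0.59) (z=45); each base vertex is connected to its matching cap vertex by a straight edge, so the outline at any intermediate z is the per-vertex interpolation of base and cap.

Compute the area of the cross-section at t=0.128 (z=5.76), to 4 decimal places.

Area at t=0.128: 9.6087

Cross-section at t=0.128: each vertex is (1-t)·p0[i] + t·p1[i].
  v1: (1-0.128)·(2.45,0.08) + 0.128·(1.61,1.74) = (2.3425,0.2925)
  v2: (1-0.128)·(1.41,4) + 0.128·(0.17,3.12) = (1.2513,3.8874)
  v3: (1-0.128)·(-2.54,-1.84) + 0.128·(-1.84,0.59) = (-2.4504,-1.5290)
Shoelace sum Σ(x_i·y_{i+1} − x_{i+1}·y_i):
  i=1: 2.3425·3.8874 − 1.2513·0.2925 = +8.7401 (running +8.7401)
  i=2: 1.2513·-1.5290 − -2.4504·3.8874 = +7.6124 (running +16.3525)
  i=3: -2.4504·0.2925 − 2.3425·-1.5290 = +2.8649 (running +19.2174)
Area = |Σ|/2 = |19.2174|/2 = 9.6087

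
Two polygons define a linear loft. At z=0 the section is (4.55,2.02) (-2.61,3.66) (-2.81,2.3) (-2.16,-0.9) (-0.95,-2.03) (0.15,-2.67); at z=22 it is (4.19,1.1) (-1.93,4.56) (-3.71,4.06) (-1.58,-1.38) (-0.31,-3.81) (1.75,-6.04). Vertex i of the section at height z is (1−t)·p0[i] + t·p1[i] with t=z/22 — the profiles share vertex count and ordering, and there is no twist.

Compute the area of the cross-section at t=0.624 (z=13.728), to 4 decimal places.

Cross-section at t=0.624: each vertex is (1-t)·p0[i] + t·p1[i].
  v1: (1-0.624)·(4.55,2.02) + 0.624·(4.19,1.1) = (4.3254,1.4459)
  v2: (1-0.624)·(-2.61,3.66) + 0.624·(-1.93,4.56) = (-2.1857,4.2216)
  v3: (1-0.624)·(-2.81,2.3) + 0.624·(-3.71,4.06) = (-3.3716,3.3982)
  v4: (1-0.624)·(-2.16,-0.9) + 0.624·(-1.58,-1.38) = (-1.7981,-1.1995)
  v5: (1-0.624)·(-0.95,-2.03) + 0.624·(-0.31,-3.81) = (-0.5506,-3.1407)
  v6: (1-0.624)·(0.15,-2.67) + 0.624·(1.75,-6.04) = (1.1484,-4.7729)
Shoelace sum Σ(x_i·y_{i+1} − x_{i+1}·y_i):
  i=1: 4.3254·4.2216 − -2.1857·1.4459 = +21.4203 (running +21.4203)
  i=2: -2.1857·3.3982 − -3.3716·4.2216 = +6.8061 (running +28.2263)
  i=3: -3.3716·-1.1995 − -1.7981·3.3982 = +10.1546 (running +38.3809)
  i=4: -1.7981·-3.1407 − -0.5506·-1.1995 = +4.9868 (running +43.3677)
  i=5: -0.5506·-4.7729 − 1.1484·-3.1407 = +6.2349 (running +49.6027)
  i=6: 1.1484·1.4459 − 4.3254·-4.7729 = +22.3049 (running +71.9076)
Area = |Σ|/2 = |71.9076|/2 = 35.9538

Area at t=0.624: 35.9538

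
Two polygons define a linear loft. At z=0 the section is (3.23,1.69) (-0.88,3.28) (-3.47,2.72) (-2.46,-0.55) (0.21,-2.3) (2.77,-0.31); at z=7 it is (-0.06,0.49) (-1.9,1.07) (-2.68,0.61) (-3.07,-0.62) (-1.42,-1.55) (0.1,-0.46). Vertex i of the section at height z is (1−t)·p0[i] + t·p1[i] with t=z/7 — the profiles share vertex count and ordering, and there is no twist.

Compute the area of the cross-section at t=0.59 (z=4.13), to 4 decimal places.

Area at t=0.59: 11.3436

Cross-section at t=0.59: each vertex is (1-t)·p0[i] + t·p1[i].
  v1: (1-0.59)·(3.23,1.69) + 0.59·(-0.06,0.49) = (1.2889,0.9820)
  v2: (1-0.59)·(-0.88,3.28) + 0.59·(-1.9,1.07) = (-1.4818,1.9761)
  v3: (1-0.59)·(-3.47,2.72) + 0.59·(-2.68,0.61) = (-3.0039,1.4751)
  v4: (1-0.59)·(-2.46,-0.55) + 0.59·(-3.07,-0.62) = (-2.8199,-0.5913)
  v5: (1-0.59)·(0.21,-2.3) + 0.59·(-1.42,-1.55) = (-0.7517,-1.8575)
  v6: (1-0.59)·(2.77,-0.31) + 0.59·(0.1,-0.46) = (1.1947,-0.3985)
Shoelace sum Σ(x_i·y_{i+1} − x_{i+1}·y_i):
  i=1: 1.2889·1.9761 − -1.4818·0.9820 = +4.0021 (running +4.0021)
  i=2: -1.4818·1.4751 − -3.0039·1.9761 = +3.7502 (running +7.7523)
  i=3: -3.0039·-0.5913 − -2.8199·1.4751 = +5.9358 (running +13.6882)
  i=4: -2.8199·-1.8575 − -0.7517·-0.5913 = +4.7935 (running +18.4817)
  i=5: -0.7517·-0.3985 − 1.1947·-1.8575 = +2.5187 (running +21.0004)
  i=6: 1.1947·0.9820 − 1.2889·-0.3985 = +1.6868 (running +22.6872)
Area = |Σ|/2 = |22.6872|/2 = 11.3436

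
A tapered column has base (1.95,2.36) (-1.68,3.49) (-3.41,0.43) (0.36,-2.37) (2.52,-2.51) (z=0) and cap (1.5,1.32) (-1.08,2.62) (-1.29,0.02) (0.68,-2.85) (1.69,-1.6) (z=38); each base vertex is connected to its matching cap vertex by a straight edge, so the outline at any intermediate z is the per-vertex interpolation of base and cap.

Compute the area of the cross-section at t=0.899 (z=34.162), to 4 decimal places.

Cross-section at t=0.899: each vertex is (1-t)·p0[i] + t·p1[i].
  v1: (1-0.899)·(1.95,2.36) + 0.899·(1.5,1.32) = (1.5454,1.4250)
  v2: (1-0.899)·(-1.68,3.49) + 0.899·(-1.08,2.62) = (-1.1406,2.7079)
  v3: (1-0.899)·(-3.41,0.43) + 0.899·(-1.29,0.02) = (-1.5041,0.0614)
  v4: (1-0.899)·(0.36,-2.37) + 0.899·(0.68,-2.85) = (0.6477,-2.8015)
  v5: (1-0.899)·(2.52,-2.51) + 0.899·(1.69,-1.6) = (1.7738,-1.6919)
Shoelace sum Σ(x_i·y_{i+1} − x_{i+1}·y_i):
  i=1: 1.5454·2.7079 − -1.1406·1.4250 = +5.8103 (running +5.8103)
  i=2: -1.1406·0.0614 − -1.5041·2.7079 = +4.0029 (running +9.8132)
  i=3: -1.5041·-2.8015 − 0.6477·0.0614 = +4.1740 (running +13.9872)
  i=4: 0.6477·-1.6919 − 1.7738·-2.8015 = +3.8736 (running +17.8608)
  i=5: 1.7738·1.4250 − 1.5454·-1.6919 = +5.1425 (running +23.0034)
Area = |Σ|/2 = |23.0034|/2 = 11.5017

Area at t=0.899: 11.5017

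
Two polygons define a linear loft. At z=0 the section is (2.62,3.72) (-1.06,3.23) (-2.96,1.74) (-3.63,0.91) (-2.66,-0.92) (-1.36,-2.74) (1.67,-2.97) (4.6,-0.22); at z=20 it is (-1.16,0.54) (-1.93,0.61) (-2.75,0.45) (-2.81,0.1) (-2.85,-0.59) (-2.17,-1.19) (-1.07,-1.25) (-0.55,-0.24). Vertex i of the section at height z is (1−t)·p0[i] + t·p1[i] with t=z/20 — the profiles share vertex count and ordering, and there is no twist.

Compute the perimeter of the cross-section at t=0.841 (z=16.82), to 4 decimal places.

Cross-section at t=0.841: each vertex is (1-t)·p0[i] + t·p1[i].
  v1: (1-0.841)·(2.62,3.72) + 0.841·(-1.16,0.54) = (-0.5590,1.0456)
  v2: (1-0.841)·(-1.06,3.23) + 0.841·(-1.93,0.61) = (-1.7917,1.0266)
  v3: (1-0.841)·(-2.96,1.74) + 0.841·(-2.75,0.45) = (-2.7834,0.6551)
  v4: (1-0.841)·(-3.63,0.91) + 0.841·(-2.81,0.1) = (-2.9404,0.2288)
  v5: (1-0.841)·(-2.66,-0.92) + 0.841·(-2.85,-0.59) = (-2.8198,-0.6425)
  v6: (1-0.841)·(-1.36,-2.74) + 0.841·(-2.17,-1.19) = (-2.0412,-1.4365)
  v7: (1-0.841)·(1.67,-2.97) + 0.841·(-1.07,-1.25) = (-0.6343,-1.5235)
  v8: (1-0.841)·(4.6,-0.22) + 0.841·(-0.55,-0.24) = (0.2689,-0.2368)
Perimeter = Σ |v_{i+1} − v_i|:
  edge 1→2: √(-1.2327² + -0.0190²) = 1.2328 (running 1.2328)
  edge 2→3: √(-0.9917² + -0.3715²) = 1.0590 (running 2.2918)
  edge 3→4: √(-0.1570² + -0.4263²) = 0.4543 (running 2.7462)
  edge 4→5: √(0.1206² + -0.8713²) = 0.8796 (running 3.6257)
  edge 5→6: √(0.7786² + -0.7940²) = 1.1120 (running 4.7377)
  edge 6→7: √(1.4069² + -0.0870²) = 1.4096 (running 6.1473)
  edge 7→8: √(0.9032² + 1.2867²) = 1.5720 (running 7.7193)
  edge 8→1: √(-0.8278² + 1.2824²) = 1.5264 (running 9.2457)
Perimeter = 9.2457

Perimeter at t=0.841: 9.2457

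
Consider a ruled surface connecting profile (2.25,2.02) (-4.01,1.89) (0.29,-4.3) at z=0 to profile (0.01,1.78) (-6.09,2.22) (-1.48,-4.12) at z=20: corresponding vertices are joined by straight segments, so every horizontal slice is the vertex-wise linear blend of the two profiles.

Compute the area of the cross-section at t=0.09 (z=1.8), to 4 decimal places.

Area at t=0.09: 19.5426

Cross-section at t=0.09: each vertex is (1-t)·p0[i] + t·p1[i].
  v1: (1-0.09)·(2.25,2.02) + 0.09·(0.01,1.78) = (2.0484,1.9984)
  v2: (1-0.09)·(-4.01,1.89) + 0.09·(-6.09,2.22) = (-4.1972,1.9197)
  v3: (1-0.09)·(0.29,-4.3) + 0.09·(-1.48,-4.12) = (0.1307,-4.2838)
Shoelace sum Σ(x_i·y_{i+1} − x_{i+1}·y_i):
  i=1: 2.0484·1.9197 − -4.1972·1.9984 = +12.3200 (running +12.3200)
  i=2: -4.1972·-4.2838 − 0.1307·1.9197 = +17.7291 (running +30.0491)
  i=3: 0.1307·1.9984 − 2.0484·-4.2838 = +9.0361 (running +39.0852)
Area = |Σ|/2 = |39.0852|/2 = 19.5426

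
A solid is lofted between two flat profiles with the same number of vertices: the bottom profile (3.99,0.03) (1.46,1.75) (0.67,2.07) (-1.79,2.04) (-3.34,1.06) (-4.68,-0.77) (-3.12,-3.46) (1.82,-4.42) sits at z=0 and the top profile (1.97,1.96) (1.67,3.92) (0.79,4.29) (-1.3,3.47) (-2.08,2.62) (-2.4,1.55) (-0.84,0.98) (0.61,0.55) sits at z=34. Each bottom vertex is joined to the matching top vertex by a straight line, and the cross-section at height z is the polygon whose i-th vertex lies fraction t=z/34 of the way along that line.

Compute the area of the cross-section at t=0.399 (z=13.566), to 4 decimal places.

Area at t=0.399: 25.0876

Cross-section at t=0.399: each vertex is (1-t)·p0[i] + t·p1[i].
  v1: (1-0.399)·(3.99,0.03) + 0.399·(1.97,1.96) = (3.1840,0.8001)
  v2: (1-0.399)·(1.46,1.75) + 0.399·(1.67,3.92) = (1.5438,2.6158)
  v3: (1-0.399)·(0.67,2.07) + 0.399·(0.79,4.29) = (0.7179,2.9558)
  v4: (1-0.399)·(-1.79,2.04) + 0.399·(-1.3,3.47) = (-1.5945,2.6106)
  v5: (1-0.399)·(-3.34,1.06) + 0.399·(-2.08,2.62) = (-2.8373,1.6824)
  v6: (1-0.399)·(-4.68,-0.77) + 0.399·(-2.4,1.55) = (-3.7703,0.1557)
  v7: (1-0.399)·(-3.12,-3.46) + 0.399·(-0.84,0.98) = (-2.2103,-1.6884)
  v8: (1-0.399)·(1.82,-4.42) + 0.399·(0.61,0.55) = (1.3372,-2.4370)
Shoelace sum Σ(x_i·y_{i+1} − x_{i+1}·y_i):
  i=1: 3.1840·2.6158 − 1.5438·0.8001 = +7.0937 (running +7.0937)
  i=2: 1.5438·2.9558 − 0.7179·2.6158 = +2.6853 (running +9.7790)
  i=3: 0.7179·2.6106 − -1.5945·2.9558 = +6.5870 (running +16.3660)
  i=4: -1.5945·1.6824 − -2.8373·2.6106 = +4.7242 (running +21.0902)
  i=5: -2.8373·0.1557 − -3.7703·1.6824 = +5.9016 (running +26.9918)
  i=6: -3.7703·-1.6884 − -2.2103·0.1557 = +6.7100 (running +33.7018)
  i=7: -2.2103·-2.4370 − 1.3372·-1.6884 = +7.6442 (running +41.3460)
  i=8: 1.3372·0.8001 − 3.1840·-2.4370 = +8.8292 (running +50.1752)
Area = |Σ|/2 = |50.1752|/2 = 25.0876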